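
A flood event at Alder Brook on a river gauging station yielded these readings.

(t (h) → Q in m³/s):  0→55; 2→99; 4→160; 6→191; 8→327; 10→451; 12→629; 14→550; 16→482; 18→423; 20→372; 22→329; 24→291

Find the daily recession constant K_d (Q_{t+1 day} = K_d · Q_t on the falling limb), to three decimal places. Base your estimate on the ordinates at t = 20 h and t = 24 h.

Between t = 20 h and t = 24 h the flow falls from 372 to 291 m³/s over 2×2 h = 4 h.
Per-interval ratio K = (291/372)^(1/2) = 0.8845; K_d = K^(24/2) = 0.229.

K_d ≈ 0.229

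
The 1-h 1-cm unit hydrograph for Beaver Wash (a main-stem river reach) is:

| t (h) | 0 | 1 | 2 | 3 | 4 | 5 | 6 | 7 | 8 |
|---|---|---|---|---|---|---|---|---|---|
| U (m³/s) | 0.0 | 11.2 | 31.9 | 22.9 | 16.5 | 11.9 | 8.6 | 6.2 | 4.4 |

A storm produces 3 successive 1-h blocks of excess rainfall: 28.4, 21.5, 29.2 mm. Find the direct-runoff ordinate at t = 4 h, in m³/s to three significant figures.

Q ≈ 189 m³/s

By discrete convolution, Q_j = Σ (P_i / 10 mm) · U_{j−i}.
At t = 4 h (j=4): Q = (28.4/10)·16.5 + (21.5/10)·22.9 + (29.2/10)·31.9 = 189 m³/s.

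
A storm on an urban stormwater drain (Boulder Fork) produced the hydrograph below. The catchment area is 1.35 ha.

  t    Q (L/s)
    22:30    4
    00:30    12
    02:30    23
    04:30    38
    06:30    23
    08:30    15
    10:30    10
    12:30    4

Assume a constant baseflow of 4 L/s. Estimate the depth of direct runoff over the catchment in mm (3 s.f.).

d ≈ 51.7 mm

Direct runoff: 0.0, 8.0, 19.0, 34.0, 19.0, 11.0, 6.0, 0.0 L/s; ΣQ_DR = 97.00 L/s.
V = ΣQ_DR · Δt = 97.00 × 7200 s = 6.984 × 10^5 L.
Over A = 1.35 ha, depth = V / A = 51.7 mm.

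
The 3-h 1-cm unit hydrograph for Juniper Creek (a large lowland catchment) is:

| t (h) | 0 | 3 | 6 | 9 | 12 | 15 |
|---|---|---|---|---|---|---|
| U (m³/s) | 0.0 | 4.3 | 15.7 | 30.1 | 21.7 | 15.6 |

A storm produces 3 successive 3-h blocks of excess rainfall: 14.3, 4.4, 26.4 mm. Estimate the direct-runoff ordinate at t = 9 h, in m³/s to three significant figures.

Q ≈ 61.3 m³/s

By discrete convolution, Q_j = Σ (P_i / 10 mm) · U_{j−i}.
At t = 9 h (j=3): Q = (14.3/10)·30.1 + (4.4/10)·15.7 + (26.4/10)·4.3 = 61.3 m³/s.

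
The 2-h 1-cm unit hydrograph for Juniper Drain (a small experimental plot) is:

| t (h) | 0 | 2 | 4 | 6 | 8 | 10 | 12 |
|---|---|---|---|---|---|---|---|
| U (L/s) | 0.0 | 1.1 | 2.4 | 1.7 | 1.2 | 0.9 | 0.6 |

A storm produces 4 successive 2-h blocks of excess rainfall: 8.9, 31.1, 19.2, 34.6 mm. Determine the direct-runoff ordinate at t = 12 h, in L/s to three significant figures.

By discrete convolution, Q_j = Σ (P_i / 10 mm) · U_{j−i}.
At t = 12 h (j=6): Q = (8.9/10)·0.6 + (31.1/10)·0.9 + (19.2/10)·1.2 + (34.6/10)·1.7 = 11.5 L/s.

Q ≈ 11.5 L/s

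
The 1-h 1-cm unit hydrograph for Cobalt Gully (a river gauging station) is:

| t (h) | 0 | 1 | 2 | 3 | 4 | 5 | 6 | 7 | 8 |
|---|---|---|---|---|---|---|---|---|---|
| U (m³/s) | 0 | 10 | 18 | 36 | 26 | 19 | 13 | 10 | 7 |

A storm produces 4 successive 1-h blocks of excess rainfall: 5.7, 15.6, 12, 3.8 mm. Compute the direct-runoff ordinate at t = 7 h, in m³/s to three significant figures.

By discrete convolution, Q_j = Σ (P_i / 10 mm) · U_{j−i}.
At t = 7 h (j=7): Q = (5.7/10)·10 + (15.6/10)·13 + (12/10)·19 + (3.8/10)·26 = 58.7 m³/s.

Q ≈ 58.7 m³/s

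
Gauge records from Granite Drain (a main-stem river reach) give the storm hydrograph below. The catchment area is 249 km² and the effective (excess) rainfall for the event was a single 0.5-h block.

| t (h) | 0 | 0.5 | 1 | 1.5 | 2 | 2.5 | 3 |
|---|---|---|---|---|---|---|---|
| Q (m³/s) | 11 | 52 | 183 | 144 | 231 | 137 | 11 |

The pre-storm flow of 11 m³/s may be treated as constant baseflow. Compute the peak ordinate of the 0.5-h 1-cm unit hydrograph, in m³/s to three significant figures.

U_p ≈ 440 m³/s

Direct runoff: 0.0, 41.0, 172.0, 133.0, 220.0, 126.0, 0.0 m³/s; ΣQ_DR = 692.0 m³/s, peak = 220.0 m³/s.
Runoff depth d = ΣQ_DR·Δt / A = 692.0 × 1800 / (249 km²) = 5.002 mm.
The 1-cm UH is the DRH scaled by (10 mm)/d, so U_p = 220.0 × 10/5.002 = 440 m³/s.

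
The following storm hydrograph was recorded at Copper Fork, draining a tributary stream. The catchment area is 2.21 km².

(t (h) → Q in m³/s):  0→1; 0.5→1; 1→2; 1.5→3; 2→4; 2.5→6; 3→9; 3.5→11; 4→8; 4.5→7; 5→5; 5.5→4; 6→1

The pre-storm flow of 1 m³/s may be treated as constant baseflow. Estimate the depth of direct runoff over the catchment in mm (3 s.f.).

d ≈ 39.9 mm

Direct runoff: 0.0, 0.0, 1.0, 2.0, 3.0, 5.0, 8.0, 10.0, 7.0, 6.0, 4.0, 3.0, 0.0 m³/s; ΣQ_DR = 49.00 m³/s.
V = ΣQ_DR · Δt = 49.00 × 1800 s = 88200 m³.
Over A = 2.21 km², depth = V / A = 39.9 mm.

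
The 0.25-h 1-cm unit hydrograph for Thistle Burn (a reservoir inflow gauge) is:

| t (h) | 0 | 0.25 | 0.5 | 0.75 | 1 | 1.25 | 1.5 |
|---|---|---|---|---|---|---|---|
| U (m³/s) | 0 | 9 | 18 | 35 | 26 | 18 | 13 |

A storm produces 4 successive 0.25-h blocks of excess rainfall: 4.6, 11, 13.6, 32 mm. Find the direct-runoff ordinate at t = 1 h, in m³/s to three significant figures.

Q ≈ 104 m³/s

By discrete convolution, Q_j = Σ (P_i / 10 mm) · U_{j−i}.
At t = 1 h (j=4): Q = (4.6/10)·26 + (11/10)·35 + (13.6/10)·18 + (32/10)·9 = 104 m³/s.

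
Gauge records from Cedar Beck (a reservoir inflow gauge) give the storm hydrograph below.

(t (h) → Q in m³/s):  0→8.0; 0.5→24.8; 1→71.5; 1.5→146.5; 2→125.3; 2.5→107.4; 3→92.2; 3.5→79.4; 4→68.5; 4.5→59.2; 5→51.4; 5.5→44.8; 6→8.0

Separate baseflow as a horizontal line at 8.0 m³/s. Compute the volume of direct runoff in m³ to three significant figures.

Direct-runoff ordinates (Q − Q_b): 0.0, 16.8, 63.5, 138.5, 117.3, 99.4, 84.2, 71.4, 60.5, 51.2, 43.4, 36.8, 0.0 m³/s.
ΣQ_DR = 783.0 m³/s.
With Δt = 0.5 h = 1800 s, V = ΣQ_DR · Δt = 783.0 × 1800 = 1.41 × 10^6 m³.

V ≈ 1.41 × 10^6 m³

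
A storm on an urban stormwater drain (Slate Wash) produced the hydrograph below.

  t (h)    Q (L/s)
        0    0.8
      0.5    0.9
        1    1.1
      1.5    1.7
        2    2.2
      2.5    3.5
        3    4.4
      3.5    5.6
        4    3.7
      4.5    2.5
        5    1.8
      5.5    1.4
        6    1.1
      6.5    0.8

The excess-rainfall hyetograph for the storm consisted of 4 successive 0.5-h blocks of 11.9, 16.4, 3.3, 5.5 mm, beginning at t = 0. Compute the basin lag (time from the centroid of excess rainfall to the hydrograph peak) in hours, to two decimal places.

t_L ≈ 2.72 h

Centroid of excess rainfall: t_c = Σ P_i·t̄_i / ΣP_i = 0.7823 h (block centres at 0.25, 0.75, 1.25, 1.75 h).
Hydrograph peak occurs at t = 3.5 h, so basin lag t_L = 3.5 − 0.7823 = 2.72 h.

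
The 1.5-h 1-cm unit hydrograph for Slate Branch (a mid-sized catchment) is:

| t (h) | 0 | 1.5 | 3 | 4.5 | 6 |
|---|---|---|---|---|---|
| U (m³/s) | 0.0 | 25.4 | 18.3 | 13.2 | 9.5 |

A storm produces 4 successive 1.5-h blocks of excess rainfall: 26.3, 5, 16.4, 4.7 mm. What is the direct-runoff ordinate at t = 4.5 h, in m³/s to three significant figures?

By discrete convolution, Q_j = Σ (P_i / 10 mm) · U_{j−i}.
At t = 4.5 h (j=3): Q = (26.3/10)·13.2 + (5/10)·18.3 + (16.4/10)·25.4 + (4.7/10)·0.0 = 85.5 m³/s.

Q ≈ 85.5 m³/s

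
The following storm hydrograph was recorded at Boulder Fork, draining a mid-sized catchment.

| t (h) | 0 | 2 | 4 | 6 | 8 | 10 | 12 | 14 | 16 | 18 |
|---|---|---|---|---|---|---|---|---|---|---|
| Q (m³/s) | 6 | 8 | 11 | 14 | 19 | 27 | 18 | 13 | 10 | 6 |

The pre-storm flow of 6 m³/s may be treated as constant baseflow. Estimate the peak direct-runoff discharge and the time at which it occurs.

Subtracting baseflow gives direct-runoff ordinates: 0.0, 2.0, 5.0, 8.0, 13.0, 21.0, 12.0, 7.0, 4.0, 0.0 m³/s.
The maximum is 21.0 m³/s, occurring at the reading for t = 10 h.

Q_p = 21.0 m³/s at t = 10 h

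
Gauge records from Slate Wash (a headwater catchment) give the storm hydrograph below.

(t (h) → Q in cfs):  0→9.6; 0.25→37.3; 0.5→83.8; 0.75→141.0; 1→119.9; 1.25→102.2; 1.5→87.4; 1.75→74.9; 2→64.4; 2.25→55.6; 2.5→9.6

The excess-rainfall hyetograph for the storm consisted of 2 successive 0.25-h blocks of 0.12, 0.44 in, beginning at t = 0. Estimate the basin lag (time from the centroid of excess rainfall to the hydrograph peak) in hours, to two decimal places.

t_L ≈ 0.43 h

Centroid of excess rainfall: t_c = Σ P_i·t̄_i / ΣP_i = 0.3214 h (block centres at 0.125, 0.375 h).
Hydrograph peak occurs at t = 0.75 h, so basin lag t_L = 0.75 − 0.3214 = 0.43 h.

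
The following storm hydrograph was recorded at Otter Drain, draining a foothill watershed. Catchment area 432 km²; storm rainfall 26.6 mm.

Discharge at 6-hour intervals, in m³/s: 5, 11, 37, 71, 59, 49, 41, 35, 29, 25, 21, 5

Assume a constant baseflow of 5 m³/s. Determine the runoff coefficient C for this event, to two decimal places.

C ≈ 0.62

ΣQ_DR = 328.0 m³/s; V = ΣQ_DR·Δt = 7.085 × 10^6 m³.
Runoff depth d = V / A = 16.40 mm.
C = d / P = 16.40 / 26.6 = 0.62.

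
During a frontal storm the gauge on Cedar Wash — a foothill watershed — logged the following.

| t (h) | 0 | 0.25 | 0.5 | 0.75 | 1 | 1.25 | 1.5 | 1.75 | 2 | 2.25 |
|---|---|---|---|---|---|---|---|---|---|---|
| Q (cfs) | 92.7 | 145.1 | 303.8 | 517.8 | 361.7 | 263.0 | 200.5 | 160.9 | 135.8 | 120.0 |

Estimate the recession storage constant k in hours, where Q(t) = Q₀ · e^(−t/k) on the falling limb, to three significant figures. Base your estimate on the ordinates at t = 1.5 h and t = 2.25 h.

On the falling limb, Q drops from 200.5 to 120.0 cfs between t = 1.5 h and t = 2.25 h (Δt = 0.75 h).
k = −Δt / ln(Q₂/Q₁) = −0.75 / ln(120.0/200.5) = 1.46 h.

k ≈ 1.46 h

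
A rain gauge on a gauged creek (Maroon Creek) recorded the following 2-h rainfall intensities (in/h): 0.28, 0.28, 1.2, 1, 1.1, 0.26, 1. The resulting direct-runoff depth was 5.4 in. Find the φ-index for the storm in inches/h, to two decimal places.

φ ≈ 0.40 in/h

Only the 4 blocks with intensity above φ contribute runoff: 1.2, 1, 1.1, 1 in/h.
Σ(I−φ)·Δt = d  ⇒  (1.2+1+1.1+1 − 4φ)·2 = 5.4
φ = (4.300 − 5.4/2) / 4 = 0.40 in/h.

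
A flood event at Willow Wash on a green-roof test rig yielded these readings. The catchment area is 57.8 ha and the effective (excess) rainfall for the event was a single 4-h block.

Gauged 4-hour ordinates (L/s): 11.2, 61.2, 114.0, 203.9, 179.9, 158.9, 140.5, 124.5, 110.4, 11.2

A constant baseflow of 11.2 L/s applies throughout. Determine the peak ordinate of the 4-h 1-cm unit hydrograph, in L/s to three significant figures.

Direct runoff: 0.0, 50.0, 102.8, 192.7, 168.7, 147.7, 129.3, 113.3, 99.2, 0.0 L/s; ΣQ_DR = 1004 L/s, peak = 192.7 L/s.
Runoff depth d = ΣQ_DR·Δt / A = 1004 × 14400 / (57.8 ha) = 25.01 mm.
The 1-cm UH is the DRH scaled by (10 mm)/d, so U_p = 192.7 × 10/25.01 = 77.1 L/s.

U_p ≈ 77.1 L/s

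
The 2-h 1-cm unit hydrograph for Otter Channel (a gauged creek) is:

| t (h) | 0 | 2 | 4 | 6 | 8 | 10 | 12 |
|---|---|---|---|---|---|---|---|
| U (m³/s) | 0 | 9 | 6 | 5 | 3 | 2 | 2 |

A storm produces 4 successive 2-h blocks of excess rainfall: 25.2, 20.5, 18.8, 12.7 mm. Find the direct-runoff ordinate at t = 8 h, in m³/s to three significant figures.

Q ≈ 40.5 m³/s

By discrete convolution, Q_j = Σ (P_i / 10 mm) · U_{j−i}.
At t = 8 h (j=4): Q = (25.2/10)·3 + (20.5/10)·5 + (18.8/10)·6 + (12.7/10)·9 = 40.5 m³/s.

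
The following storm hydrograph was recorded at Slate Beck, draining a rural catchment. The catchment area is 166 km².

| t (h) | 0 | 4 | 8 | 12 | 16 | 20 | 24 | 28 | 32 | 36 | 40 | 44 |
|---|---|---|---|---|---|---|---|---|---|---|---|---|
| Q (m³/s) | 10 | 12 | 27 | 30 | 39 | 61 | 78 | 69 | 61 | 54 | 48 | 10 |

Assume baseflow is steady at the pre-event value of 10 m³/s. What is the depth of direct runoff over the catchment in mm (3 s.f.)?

d ≈ 32.9 mm

Direct runoff: 0.0, 2.0, 17.0, 20.0, 29.0, 51.0, 68.0, 59.0, 51.0, 44.0, 38.0, 0.0 m³/s; ΣQ_DR = 379.0 m³/s.
V = ΣQ_DR · Δt = 379.0 × 14400 s = 5.458 × 10^6 m³.
Over A = 166 km², depth = V / A = 32.9 mm.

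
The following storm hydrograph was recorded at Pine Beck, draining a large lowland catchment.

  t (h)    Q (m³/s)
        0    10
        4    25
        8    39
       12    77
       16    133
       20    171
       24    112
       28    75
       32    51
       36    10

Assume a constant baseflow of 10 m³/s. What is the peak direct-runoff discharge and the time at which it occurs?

Q_p = 161.0 m³/s at t = 20 h

Subtracting baseflow gives direct-runoff ordinates: 0.0, 15.0, 29.0, 67.0, 123.0, 161.0, 102.0, 65.0, 41.0, 0.0 m³/s.
The maximum is 161.0 m³/s, occurring at the reading for t = 20 h.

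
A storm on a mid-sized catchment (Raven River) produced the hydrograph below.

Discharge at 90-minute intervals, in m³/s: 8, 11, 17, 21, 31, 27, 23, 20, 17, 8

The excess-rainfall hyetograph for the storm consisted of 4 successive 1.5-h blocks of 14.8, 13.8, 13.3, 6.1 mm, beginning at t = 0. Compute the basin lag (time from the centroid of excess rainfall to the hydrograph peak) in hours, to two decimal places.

Centroid of excess rainfall: t_c = Σ P_i·t̄_i / ΣP_i = 2.5844 h (block centres at 0.75, 2.25, 3.75, 5.25 h).
Hydrograph peak occurs at t = 6 h, so basin lag t_L = 6 − 2.5844 = 3.42 h.

t_L ≈ 3.42 h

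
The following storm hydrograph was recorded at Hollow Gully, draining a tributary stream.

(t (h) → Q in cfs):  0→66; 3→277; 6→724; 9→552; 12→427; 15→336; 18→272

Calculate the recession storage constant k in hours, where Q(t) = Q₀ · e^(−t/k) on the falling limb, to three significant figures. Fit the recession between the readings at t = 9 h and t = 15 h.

On the falling limb, Q drops from 552 to 336 cfs between t = 9 h and t = 15 h (Δt = 6 h).
k = −Δt / ln(Q₂/Q₁) = −6 / ln(336/552) = 12.1 h.

k ≈ 12.1 h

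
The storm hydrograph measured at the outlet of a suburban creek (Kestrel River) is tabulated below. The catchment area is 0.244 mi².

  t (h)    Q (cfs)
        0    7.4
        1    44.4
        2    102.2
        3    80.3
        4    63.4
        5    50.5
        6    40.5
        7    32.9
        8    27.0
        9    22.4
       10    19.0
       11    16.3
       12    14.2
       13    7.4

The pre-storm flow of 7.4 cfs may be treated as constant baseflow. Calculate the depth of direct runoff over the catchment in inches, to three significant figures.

d ≈ 2.69 in

Direct runoff: 0.0, 37.0, 94.8, 72.9, 56.0, 43.1, 33.1, 25.5, 19.6, 15.0, 11.6, 8.9, 6.8, 0.0 cfs; ΣQ_DR = 424.3 cfs.
V = ΣQ_DR · Δt = 424.3 × 3600 s = 1.527 × 10^6 ft³.
Over A = 0.244 mi², depth = V / A = 2.69 in.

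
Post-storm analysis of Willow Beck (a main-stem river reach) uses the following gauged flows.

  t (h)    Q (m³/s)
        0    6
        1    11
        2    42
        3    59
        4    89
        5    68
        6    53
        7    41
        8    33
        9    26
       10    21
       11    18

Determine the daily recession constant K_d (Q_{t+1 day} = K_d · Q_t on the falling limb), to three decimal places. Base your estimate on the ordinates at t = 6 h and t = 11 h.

K_d ≈ 0.006

Between t = 6 h and t = 11 h the flow falls from 53 to 18 m³/s over 5×1 h = 5 h.
Per-interval ratio K = (18/53)^(1/5) = 0.8057; K_d = K^(24/1) = 0.006.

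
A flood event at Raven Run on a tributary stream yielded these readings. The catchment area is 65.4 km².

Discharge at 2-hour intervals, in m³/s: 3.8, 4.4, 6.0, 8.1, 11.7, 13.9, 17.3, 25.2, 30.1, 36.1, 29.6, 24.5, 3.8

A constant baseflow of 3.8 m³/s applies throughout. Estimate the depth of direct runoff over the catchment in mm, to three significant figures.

Direct runoff: 0.0, 0.6, 2.2, 4.3, 7.9, 10.1, 13.5, 21.4, 26.3, 32.3, 25.8, 20.7, 0.0 m³/s; ΣQ_DR = 165.1 m³/s.
V = ΣQ_DR · Δt = 165.1 × 7200 s = 1.189 × 10^6 m³.
Over A = 65.4 km², depth = V / A = 18.2 mm.

d ≈ 18.2 mm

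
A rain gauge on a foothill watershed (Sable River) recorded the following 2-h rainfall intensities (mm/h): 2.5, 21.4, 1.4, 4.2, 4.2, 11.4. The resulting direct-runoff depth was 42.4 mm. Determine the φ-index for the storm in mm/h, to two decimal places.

φ ≈ 5.80 mm/h

Only the 2 blocks with intensity above φ contribute runoff: 21.4, 11.4 mm/h.
Σ(I−φ)·Δt = d  ⇒  (21.4+11.4 − 2φ)·2 = 42.4
φ = (32.80 − 42.4/2) / 2 = 5.80 mm/h.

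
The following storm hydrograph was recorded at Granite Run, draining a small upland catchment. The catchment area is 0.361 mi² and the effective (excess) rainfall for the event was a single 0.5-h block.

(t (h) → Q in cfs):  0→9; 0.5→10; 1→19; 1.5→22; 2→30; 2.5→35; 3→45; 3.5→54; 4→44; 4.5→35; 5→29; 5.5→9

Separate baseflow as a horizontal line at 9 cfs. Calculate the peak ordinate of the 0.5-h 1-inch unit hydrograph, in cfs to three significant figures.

Direct runoff: 0.0, 1.0, 10.0, 13.0, 21.0, 26.0, 36.0, 45.0, 35.0, 26.0, 20.0, 0.0 cfs; ΣQ_DR = 233.0 cfs, peak = 45.0 cfs.
Runoff depth d = ΣQ_DR·Δt / A = 233.0 × 1800 / (0.361 mi²) = 0.5001 in.
The 1-inch UH is the DRH scaled by (1 in)/d, so U_p = 45.0 × 1/0.5001 = 90.0 cfs.

U_p ≈ 90.0 cfs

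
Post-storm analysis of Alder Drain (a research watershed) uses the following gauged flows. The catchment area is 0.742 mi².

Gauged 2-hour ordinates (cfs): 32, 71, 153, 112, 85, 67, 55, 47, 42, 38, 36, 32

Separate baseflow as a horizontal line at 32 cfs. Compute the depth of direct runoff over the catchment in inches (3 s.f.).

Direct runoff: 0.0, 39.0, 121.0, 80.0, 53.0, 35.0, 23.0, 15.0, 10.0, 6.0, 4.0, 0.0 cfs; ΣQ_DR = 386.0 cfs.
V = ΣQ_DR · Δt = 386.0 × 7200 s = 2.779 × 10^6 ft³.
Over A = 0.742 mi², depth = V / A = 1.61 in.

d ≈ 1.61 in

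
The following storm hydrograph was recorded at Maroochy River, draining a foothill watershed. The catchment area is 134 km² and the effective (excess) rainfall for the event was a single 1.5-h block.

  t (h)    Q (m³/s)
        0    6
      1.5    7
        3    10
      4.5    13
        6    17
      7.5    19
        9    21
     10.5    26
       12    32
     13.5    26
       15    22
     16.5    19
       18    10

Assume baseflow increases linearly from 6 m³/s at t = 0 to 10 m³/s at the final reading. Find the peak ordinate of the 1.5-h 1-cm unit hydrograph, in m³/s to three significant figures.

Direct runoff: 0.00, 0.67, 3.33, 6.00, 9.67, 11.33, 13.00, 17.67, 23.33, 17.00, 12.67, 9.33, 0.00 m³/s; ΣQ_DR = 124.0 m³/s, peak = 23.33 m³/s.
Runoff depth d = ΣQ_DR·Δt / A = 124.0 × 5400 / (134 km²) = 4.997 mm.
The 1-cm UH is the DRH scaled by (10 mm)/d, so U_p = 23.33 × 10/4.997 = 46.7 m³/s.

U_p ≈ 46.7 m³/s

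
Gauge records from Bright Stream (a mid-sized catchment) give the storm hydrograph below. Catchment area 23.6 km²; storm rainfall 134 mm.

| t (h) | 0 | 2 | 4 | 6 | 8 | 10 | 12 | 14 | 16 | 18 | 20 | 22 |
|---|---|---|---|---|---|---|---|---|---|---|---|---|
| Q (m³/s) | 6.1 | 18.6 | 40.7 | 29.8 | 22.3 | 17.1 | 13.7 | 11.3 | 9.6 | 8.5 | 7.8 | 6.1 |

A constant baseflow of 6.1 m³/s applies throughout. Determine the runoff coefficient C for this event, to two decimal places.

C ≈ 0.27

ΣQ_DR = 118.4 m³/s; V = ΣQ_DR·Δt = 8.525 × 10^5 m³.
Runoff depth d = V / A = 36.12 mm.
C = d / P = 36.12 / 134 = 0.27.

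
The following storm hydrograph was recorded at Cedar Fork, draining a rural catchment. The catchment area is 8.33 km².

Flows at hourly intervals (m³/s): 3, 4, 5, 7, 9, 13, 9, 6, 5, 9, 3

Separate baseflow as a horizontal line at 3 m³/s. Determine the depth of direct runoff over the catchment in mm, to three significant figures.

d ≈ 17.3 mm

Direct runoff: 0.0, 1.0, 2.0, 4.0, 6.0, 10.0, 6.0, 3.0, 2.0, 6.0, 0.0 m³/s; ΣQ_DR = 40.00 m³/s.
V = ΣQ_DR · Δt = 40.00 × 3600 s = 1.440 × 10^5 m³.
Over A = 8.33 km², depth = V / A = 17.3 mm.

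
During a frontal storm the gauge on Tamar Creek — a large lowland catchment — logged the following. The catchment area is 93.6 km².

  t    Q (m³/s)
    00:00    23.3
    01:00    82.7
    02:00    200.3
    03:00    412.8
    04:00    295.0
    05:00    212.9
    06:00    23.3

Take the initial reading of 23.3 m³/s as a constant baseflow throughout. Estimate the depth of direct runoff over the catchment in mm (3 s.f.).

Direct runoff: 0.0, 59.4, 177.0, 389.5, 271.7, 189.6, 0.0 m³/s; ΣQ_DR = 1087 m³/s.
V = ΣQ_DR · Δt = 1087 × 3600 s = 3.914 × 10^6 m³.
Over A = 93.6 km², depth = V / A = 41.8 mm.

d ≈ 41.8 mm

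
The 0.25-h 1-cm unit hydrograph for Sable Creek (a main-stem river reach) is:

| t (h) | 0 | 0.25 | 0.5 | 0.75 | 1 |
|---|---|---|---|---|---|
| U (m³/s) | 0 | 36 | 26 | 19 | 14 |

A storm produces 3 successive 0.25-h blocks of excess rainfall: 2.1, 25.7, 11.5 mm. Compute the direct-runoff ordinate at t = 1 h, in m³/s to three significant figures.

By discrete convolution, Q_j = Σ (P_i / 10 mm) · U_{j−i}.
At t = 1 h (j=4): Q = (2.1/10)·14 + (25.7/10)·19 + (11.5/10)·26 = 81.7 m³/s.

Q ≈ 81.7 m³/s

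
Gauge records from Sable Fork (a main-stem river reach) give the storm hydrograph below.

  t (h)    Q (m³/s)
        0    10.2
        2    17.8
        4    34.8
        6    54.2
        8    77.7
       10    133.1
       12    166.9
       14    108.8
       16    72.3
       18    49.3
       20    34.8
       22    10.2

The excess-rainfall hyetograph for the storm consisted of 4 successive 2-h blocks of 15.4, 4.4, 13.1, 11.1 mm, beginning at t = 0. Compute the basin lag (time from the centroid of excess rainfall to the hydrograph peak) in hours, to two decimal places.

t_L ≈ 8.10 h

Centroid of excess rainfall: t_c = Σ P_i·t̄_i / ΣP_i = 3.9045 h (block centres at 1, 3, 5, 7 h).
Hydrograph peak occurs at t = 12 h, so basin lag t_L = 12 − 3.9045 = 8.10 h.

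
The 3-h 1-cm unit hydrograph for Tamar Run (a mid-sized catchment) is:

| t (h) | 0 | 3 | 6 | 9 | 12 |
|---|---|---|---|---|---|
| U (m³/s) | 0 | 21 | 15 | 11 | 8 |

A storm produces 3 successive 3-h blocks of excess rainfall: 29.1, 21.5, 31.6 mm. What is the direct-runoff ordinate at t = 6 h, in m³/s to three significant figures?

Q ≈ 88.8 m³/s

By discrete convolution, Q_j = Σ (P_i / 10 mm) · U_{j−i}.
At t = 6 h (j=2): Q = (29.1/10)·15 + (21.5/10)·21 + (31.6/10)·0 = 88.8 m³/s.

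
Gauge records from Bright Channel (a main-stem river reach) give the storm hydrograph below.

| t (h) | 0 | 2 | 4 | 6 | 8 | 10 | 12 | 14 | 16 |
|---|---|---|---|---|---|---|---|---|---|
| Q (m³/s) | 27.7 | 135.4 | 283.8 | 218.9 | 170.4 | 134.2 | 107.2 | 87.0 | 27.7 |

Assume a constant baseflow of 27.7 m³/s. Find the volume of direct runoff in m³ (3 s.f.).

Direct-runoff ordinates (Q − Q_b): 0.0, 107.7, 256.1, 191.2, 142.7, 106.5, 79.5, 59.3, 0.0 m³/s.
ΣQ_DR = 943.0 m³/s.
With Δt = 2 h = 7200 s, V = ΣQ_DR · Δt = 943.0 × 7200 = 6.79 × 10^6 m³.

V ≈ 6.79 × 10^6 m³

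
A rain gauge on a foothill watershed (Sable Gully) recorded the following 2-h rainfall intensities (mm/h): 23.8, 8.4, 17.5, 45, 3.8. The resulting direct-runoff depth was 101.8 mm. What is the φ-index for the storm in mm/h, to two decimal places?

φ ≈ 11.80 mm/h

Only the 3 blocks with intensity above φ contribute runoff: 23.8, 17.5, 45 mm/h.
Σ(I−φ)·Δt = d  ⇒  (23.8+17.5+45 − 3φ)·2 = 101.8
φ = (86.30 − 101.8/2) / 3 = 11.80 mm/h.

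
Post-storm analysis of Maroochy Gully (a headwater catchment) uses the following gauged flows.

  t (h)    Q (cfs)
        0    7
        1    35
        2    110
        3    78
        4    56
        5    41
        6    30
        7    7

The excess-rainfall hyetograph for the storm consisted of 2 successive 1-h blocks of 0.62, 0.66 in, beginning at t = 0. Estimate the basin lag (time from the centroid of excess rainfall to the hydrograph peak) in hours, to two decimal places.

Centroid of excess rainfall: t_c = Σ P_i·t̄_i / ΣP_i = 1.0156 h (block centres at 0.5, 1.5 h).
Hydrograph peak occurs at t = 2 h, so basin lag t_L = 2 − 1.0156 = 0.98 h.

t_L ≈ 0.98 h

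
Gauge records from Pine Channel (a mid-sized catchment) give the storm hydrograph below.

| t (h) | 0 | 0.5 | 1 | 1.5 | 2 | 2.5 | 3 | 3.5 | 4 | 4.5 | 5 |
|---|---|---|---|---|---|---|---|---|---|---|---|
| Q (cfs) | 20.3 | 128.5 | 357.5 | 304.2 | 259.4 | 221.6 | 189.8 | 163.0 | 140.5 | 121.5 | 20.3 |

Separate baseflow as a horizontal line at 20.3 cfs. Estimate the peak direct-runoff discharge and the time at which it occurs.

Subtracting baseflow gives direct-runoff ordinates: 0.0, 108.2, 337.2, 283.9, 239.1, 201.3, 169.5, 142.7, 120.2, 101.2, 0.0 cfs.
The maximum is 337.2 cfs, occurring at the reading for t = 1 h.

Q_p = 337.2 cfs at t = 1 h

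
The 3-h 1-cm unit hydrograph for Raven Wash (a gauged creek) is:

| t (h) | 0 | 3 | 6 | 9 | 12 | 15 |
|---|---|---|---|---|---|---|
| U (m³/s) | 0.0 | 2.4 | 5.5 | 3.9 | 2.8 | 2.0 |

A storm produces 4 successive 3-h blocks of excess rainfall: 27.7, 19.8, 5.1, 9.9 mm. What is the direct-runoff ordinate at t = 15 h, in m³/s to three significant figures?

By discrete convolution, Q_j = Σ (P_i / 10 mm) · U_{j−i}.
At t = 15 h (j=5): Q = (27.7/10)·2.0 + (19.8/10)·2.8 + (5.1/10)·3.9 + (9.9/10)·5.5 = 18.5 m³/s.

Q ≈ 18.5 m³/s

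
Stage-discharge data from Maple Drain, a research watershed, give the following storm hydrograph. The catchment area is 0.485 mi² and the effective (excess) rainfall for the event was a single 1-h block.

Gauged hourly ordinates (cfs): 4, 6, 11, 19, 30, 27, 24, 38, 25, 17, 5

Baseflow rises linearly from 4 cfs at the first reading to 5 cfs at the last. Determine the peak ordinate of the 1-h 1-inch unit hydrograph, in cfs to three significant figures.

Direct runoff: 0.00, 1.90, 6.80, 14.70, 25.60, 22.50, 19.40, 33.30, 20.20, 12.10, 0.00 cfs; ΣQ_DR = 156.5 cfs, peak = 33.30 cfs.
Runoff depth d = ΣQ_DR·Δt / A = 156.5 × 3600 / (0.485 mi²) = 0.5000 in.
The 1-inch UH is the DRH scaled by (1 in)/d, so U_p = 33.30 × 1/0.5000 = 66.6 cfs.

U_p ≈ 66.6 cfs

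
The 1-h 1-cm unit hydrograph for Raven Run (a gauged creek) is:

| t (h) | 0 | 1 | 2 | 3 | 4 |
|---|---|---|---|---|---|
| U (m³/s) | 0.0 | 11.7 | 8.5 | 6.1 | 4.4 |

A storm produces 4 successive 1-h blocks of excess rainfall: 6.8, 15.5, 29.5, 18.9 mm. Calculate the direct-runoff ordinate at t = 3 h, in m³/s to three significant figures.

Q ≈ 51.8 m³/s

By discrete convolution, Q_j = Σ (P_i / 10 mm) · U_{j−i}.
At t = 3 h (j=3): Q = (6.8/10)·6.1 + (15.5/10)·8.5 + (29.5/10)·11.7 + (18.9/10)·0.0 = 51.8 m³/s.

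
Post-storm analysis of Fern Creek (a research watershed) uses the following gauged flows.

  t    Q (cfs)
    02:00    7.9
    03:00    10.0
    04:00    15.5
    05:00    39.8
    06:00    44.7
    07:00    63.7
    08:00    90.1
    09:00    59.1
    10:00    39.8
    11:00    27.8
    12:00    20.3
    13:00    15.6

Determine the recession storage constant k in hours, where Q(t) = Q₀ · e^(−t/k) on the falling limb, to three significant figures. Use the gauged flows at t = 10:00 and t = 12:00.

k ≈ 2.97 h

On the falling limb, Q drops from 39.8 to 20.3 cfs between t = 10:00 and t = 12:00 (Δt = 2 h).
k = −Δt / ln(Q₂/Q₁) = −2 / ln(20.3/39.8) = 2.97 h.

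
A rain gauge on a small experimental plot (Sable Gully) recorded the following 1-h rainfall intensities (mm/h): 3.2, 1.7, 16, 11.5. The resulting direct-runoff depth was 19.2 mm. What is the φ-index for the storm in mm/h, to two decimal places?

Only the 2 blocks with intensity above φ contribute runoff: 16, 11.5 mm/h.
Σ(I−φ)·Δt = d  ⇒  (16+11.5 − 2φ)·1 = 19.2
φ = (27.50 − 19.2/1) / 2 = 4.15 mm/h.

φ ≈ 4.15 mm/h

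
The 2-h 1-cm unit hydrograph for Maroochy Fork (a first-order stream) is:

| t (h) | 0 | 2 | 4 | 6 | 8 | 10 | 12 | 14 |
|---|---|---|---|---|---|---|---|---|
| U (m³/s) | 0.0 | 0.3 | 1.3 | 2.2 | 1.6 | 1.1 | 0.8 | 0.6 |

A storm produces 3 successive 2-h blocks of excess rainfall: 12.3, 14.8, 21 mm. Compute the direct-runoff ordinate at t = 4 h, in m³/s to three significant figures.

By discrete convolution, Q_j = Σ (P_i / 10 mm) · U_{j−i}.
At t = 4 h (j=2): Q = (12.3/10)·1.3 + (14.8/10)·0.3 + (21/10)·0.0 = 2.04 m³/s.

Q ≈ 2.04 m³/s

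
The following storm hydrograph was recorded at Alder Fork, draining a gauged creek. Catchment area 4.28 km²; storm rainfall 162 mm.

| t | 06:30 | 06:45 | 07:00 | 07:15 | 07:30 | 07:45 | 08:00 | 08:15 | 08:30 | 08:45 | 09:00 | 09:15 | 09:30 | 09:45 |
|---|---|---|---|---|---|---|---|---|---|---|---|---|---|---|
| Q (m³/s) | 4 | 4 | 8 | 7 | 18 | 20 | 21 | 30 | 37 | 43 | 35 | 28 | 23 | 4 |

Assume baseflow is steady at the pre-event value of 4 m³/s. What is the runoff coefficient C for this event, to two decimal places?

C ≈ 0.29

ΣQ_DR = 226.0 m³/s; V = ΣQ_DR·Δt = 2.034 × 10^5 m³.
Runoff depth d = V / A = 47.52 mm.
C = d / P = 47.52 / 162 = 0.29.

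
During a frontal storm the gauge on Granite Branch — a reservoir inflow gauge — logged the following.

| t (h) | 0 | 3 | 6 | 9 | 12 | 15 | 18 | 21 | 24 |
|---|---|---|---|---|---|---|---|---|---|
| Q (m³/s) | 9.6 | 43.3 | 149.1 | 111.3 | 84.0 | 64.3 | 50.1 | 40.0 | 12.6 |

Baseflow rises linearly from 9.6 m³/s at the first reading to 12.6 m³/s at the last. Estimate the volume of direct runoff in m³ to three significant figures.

V ≈ 5.02 × 10^6 m³

Direct-runoff ordinates (Q − Q_b): 0.00, 33.33, 138.75, 100.58, 72.90, 52.83, 38.25, 27.77, 0.00 m³/s.
ΣQ_DR = 464.4 m³/s.
With Δt = 3 h = 10800 s, V = ΣQ_DR · Δt = 464.4 × 10800 = 5.02 × 10^6 m³.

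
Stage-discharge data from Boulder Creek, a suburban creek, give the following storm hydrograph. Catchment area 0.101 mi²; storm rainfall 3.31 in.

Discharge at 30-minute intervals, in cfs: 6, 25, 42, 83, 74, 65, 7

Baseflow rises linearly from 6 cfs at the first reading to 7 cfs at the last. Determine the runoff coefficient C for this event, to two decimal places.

ΣQ_DR = 256.5 cfs; V = ΣQ_DR·Δt = 4.617 × 10^5 ft³.
Runoff depth d = V / A = 1.968 in.
C = d / P = 1.968 / 3.31 = 0.59.

C ≈ 0.59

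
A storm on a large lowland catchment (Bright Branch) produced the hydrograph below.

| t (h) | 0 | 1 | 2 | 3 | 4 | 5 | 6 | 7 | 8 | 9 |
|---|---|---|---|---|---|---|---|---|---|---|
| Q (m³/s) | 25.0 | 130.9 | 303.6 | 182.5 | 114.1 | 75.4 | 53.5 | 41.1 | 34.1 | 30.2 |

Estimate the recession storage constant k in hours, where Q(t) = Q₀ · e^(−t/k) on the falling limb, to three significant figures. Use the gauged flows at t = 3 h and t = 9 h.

On the falling limb, Q drops from 182.5 to 30.2 m³/s between t = 3 h and t = 9 h (Δt = 6 h).
k = −Δt / ln(Q₂/Q₁) = −6 / ln(30.2/182.5) = 3.34 h.

k ≈ 3.34 h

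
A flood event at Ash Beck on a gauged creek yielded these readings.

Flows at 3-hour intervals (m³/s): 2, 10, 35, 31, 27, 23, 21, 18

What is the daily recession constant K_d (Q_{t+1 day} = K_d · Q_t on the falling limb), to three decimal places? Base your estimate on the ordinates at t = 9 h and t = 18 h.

Between t = 9 h and t = 18 h the flow falls from 31 to 21 m³/s over 3×3 h = 9 h.
Per-interval ratio K = (21/31)^(1/3) = 0.8783; K_d = K^(24/3) = 0.354.

K_d ≈ 0.354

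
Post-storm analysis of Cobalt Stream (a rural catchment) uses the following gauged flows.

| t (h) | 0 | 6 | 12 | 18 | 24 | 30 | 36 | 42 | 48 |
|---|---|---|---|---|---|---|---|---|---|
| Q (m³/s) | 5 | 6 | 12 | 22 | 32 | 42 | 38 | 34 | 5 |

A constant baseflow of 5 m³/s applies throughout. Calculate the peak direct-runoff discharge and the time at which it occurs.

Subtracting baseflow gives direct-runoff ordinates: 0.0, 1.0, 7.0, 17.0, 27.0, 37.0, 33.0, 29.0, 0.0 m³/s.
The maximum is 37.0 m³/s, occurring at the reading for t = 30 h.

Q_p = 37.0 m³/s at t = 30 h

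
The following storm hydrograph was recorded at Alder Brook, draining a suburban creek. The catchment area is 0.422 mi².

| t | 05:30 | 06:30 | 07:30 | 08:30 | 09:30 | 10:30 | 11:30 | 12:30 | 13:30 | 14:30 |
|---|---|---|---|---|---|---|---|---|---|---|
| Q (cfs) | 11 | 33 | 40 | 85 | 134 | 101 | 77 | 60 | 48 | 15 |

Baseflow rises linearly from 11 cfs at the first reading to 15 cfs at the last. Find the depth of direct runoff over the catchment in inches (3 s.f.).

Direct runoff: 0.00, 21.56, 28.11, 72.67, 121.22, 87.78, 63.33, 45.89, 33.44, 0.00 cfs; ΣQ_DR = 474.0 cfs.
V = ΣQ_DR · Δt = 474.0 × 3600 s = 1.706 × 10^6 ft³.
Over A = 0.422 mi², depth = V / A = 1.74 in.

d ≈ 1.74 in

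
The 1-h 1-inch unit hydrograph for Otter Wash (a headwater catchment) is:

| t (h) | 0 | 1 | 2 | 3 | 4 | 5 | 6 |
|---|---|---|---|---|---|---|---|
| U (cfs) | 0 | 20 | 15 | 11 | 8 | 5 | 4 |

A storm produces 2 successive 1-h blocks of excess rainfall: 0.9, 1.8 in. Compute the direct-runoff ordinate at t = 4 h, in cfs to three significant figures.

Q ≈ 27.0 cfs

By discrete convolution, Q_j = Σ (P_i / 1 in) · U_{j−i}.
At t = 4 h (j=4): Q = (0.9/1)·8 + (1.8/1)·11 = 27.0 cfs.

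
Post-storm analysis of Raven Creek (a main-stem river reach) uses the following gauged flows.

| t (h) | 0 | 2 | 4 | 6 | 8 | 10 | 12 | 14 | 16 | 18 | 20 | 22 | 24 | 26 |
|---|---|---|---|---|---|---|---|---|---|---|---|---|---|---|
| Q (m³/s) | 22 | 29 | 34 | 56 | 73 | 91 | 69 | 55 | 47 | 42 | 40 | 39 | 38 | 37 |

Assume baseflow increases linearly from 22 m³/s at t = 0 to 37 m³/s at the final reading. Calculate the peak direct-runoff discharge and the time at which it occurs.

Q_p = 63.23 m³/s at t = 10 h

Subtracting baseflow gives direct-runoff ordinates: 0.00, 5.85, 9.69, 30.54, 46.38, 63.23, 40.08, 24.92, 15.77, 9.62, 6.46, 4.31, 2.15, 0.00 m³/s.
The maximum is 63.23 m³/s, occurring at the reading for t = 10 h.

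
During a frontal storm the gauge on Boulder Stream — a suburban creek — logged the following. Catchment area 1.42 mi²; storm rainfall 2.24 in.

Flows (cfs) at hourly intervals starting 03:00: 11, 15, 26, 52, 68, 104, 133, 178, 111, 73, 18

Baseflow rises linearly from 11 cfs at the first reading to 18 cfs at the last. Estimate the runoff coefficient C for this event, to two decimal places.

ΣQ_DR = 629.5 cfs; V = ΣQ_DR·Δt = 2.266 × 10^6 ft³.
Runoff depth d = V / A = 0.6869 in.
C = d / P = 0.6869 / 2.24 = 0.31.

C ≈ 0.31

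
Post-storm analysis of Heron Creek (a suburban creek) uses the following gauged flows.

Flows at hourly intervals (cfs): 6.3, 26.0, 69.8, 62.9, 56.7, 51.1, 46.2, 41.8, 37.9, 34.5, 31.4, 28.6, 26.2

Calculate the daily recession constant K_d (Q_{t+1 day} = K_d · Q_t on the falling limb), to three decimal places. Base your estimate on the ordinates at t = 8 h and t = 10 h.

K_d ≈ 0.105

Between t = 8 h and t = 10 h the flow falls from 37.9 to 31.4 cfs over 2×1 h = 2 h.
Per-interval ratio K = (31.4/37.9)^(1/2) = 0.9102; K_d = K^(24/1) = 0.105.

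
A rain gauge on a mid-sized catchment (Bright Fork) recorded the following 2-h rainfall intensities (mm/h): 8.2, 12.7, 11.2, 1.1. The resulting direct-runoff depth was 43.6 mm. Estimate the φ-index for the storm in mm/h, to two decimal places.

Only the 3 blocks with intensity above φ contribute runoff: 8.2, 12.7, 11.2 mm/h.
Σ(I−φ)·Δt = d  ⇒  (8.2+12.7+11.2 − 3φ)·2 = 43.6
φ = (32.10 − 43.6/2) / 3 = 3.43 mm/h.

φ ≈ 3.43 mm/h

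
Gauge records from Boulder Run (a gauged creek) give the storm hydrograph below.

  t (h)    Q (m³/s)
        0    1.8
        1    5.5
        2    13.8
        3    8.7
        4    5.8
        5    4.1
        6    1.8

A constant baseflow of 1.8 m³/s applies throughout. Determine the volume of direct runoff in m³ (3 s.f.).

V ≈ 1.04 × 10^5 m³

Direct-runoff ordinates (Q − Q_b): 0.0, 3.7, 12.0, 6.9, 4.0, 2.3, 0.0 m³/s.
ΣQ_DR = 28.90 m³/s.
With Δt = 1 h = 3600 s, V = ΣQ_DR · Δt = 28.90 × 3600 = 1.04 × 10^5 m³.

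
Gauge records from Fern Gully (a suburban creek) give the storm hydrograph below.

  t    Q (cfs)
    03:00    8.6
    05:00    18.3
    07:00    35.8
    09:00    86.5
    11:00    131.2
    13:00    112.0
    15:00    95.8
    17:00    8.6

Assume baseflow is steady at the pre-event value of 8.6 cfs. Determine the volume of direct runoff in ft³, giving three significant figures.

V ≈ 3.08 × 10^6 ft³

Direct-runoff ordinates (Q − Q_b): 0.0, 9.7, 27.2, 77.9, 122.6, 103.4, 87.2, 0.0 cfs.
ΣQ_DR = 428.0 cfs.
With Δt = 2 h = 7200 s, V = ΣQ_DR · Δt = 428.0 × 7200 = 3.08 × 10^6 ft³.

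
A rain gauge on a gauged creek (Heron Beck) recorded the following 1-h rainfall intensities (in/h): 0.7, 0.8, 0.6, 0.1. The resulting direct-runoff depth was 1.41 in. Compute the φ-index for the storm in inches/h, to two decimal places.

Only the 3 blocks with intensity above φ contribute runoff: 0.7, 0.8, 0.6 in/h.
Σ(I−φ)·Δt = d  ⇒  (0.7+0.8+0.6 − 3φ)·1 = 1.41
φ = (2.100 − 1.41/1) / 3 = 0.23 in/h.

φ ≈ 0.23 in/h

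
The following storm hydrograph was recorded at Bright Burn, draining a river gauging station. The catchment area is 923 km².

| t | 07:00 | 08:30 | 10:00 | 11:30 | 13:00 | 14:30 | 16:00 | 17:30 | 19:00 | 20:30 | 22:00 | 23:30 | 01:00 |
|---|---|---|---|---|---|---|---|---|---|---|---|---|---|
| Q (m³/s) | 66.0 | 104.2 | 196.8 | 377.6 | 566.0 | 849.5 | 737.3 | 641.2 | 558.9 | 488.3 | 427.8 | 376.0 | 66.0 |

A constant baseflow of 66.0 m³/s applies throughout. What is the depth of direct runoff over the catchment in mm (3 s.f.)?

d ≈ 26.9 mm

Direct runoff: 0.0, 38.2, 130.8, 311.6, 500.0, 783.5, 671.3, 575.2, 492.9, 422.3, 361.8, 310.0, 0.0 m³/s; ΣQ_DR = 4598 m³/s.
V = ΣQ_DR · Δt = 4598 × 5400 s = 2.483 × 10^7 m³.
Over A = 923 km², depth = V / A = 26.9 mm.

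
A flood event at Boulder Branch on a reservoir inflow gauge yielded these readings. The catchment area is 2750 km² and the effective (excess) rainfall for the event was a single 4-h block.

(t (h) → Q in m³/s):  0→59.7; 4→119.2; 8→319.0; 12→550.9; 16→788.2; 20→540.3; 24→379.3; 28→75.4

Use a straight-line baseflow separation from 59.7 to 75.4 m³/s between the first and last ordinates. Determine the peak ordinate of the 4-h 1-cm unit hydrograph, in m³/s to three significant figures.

U_p ≈ 600 m³/s

Direct runoff: 0.00, 57.26, 254.81, 484.47, 719.53, 469.39, 306.14, 0.00 m³/s; ΣQ_DR = 2292 m³/s, peak = 719.53 m³/s.
Runoff depth d = ΣQ_DR·Δt / A = 2292 × 14400 / (2750 km²) = 12.00 mm.
The 1-cm UH is the DRH scaled by (10 mm)/d, so U_p = 719.53 × 10/12.00 = 600 m³/s.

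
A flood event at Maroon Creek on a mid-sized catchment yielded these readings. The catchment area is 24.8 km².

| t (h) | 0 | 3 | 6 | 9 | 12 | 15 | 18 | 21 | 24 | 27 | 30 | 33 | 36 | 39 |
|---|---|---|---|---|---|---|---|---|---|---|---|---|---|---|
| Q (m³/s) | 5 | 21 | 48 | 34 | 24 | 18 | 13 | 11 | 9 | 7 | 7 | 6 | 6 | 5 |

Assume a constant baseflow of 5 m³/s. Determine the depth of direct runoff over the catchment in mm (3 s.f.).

d ≈ 62.7 mm

Direct runoff: 0.0, 16.0, 43.0, 29.0, 19.0, 13.0, 8.0, 6.0, 4.0, 2.0, 2.0, 1.0, 1.0, 0.0 m³/s; ΣQ_DR = 144.0 m³/s.
V = ΣQ_DR · Δt = 144.0 × 10800 s = 1.555 × 10^6 m³.
Over A = 24.8 km², depth = V / A = 62.7 mm.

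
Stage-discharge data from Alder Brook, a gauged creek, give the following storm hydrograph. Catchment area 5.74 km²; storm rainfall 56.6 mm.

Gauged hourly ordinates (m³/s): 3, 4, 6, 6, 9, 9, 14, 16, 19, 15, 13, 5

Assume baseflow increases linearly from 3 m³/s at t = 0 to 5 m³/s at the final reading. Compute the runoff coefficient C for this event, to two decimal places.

ΣQ_DR = 71.00 m³/s; V = ΣQ_DR·Δt = 2.556 × 10^5 m³.
Runoff depth d = V / A = 44.53 mm.
C = d / P = 44.53 / 56.6 = 0.79.

C ≈ 0.79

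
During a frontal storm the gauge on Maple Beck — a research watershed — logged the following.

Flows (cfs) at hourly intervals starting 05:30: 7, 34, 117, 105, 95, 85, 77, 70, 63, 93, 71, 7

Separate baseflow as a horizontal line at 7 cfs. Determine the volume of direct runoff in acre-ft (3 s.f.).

V ≈ 61.2 acre-ft

Direct-runoff ordinates (Q − Q_b): 0.0, 27.0, 110.0, 98.0, 88.0, 78.0, 70.0, 63.0, 56.0, 86.0, 64.0, 0.0 cfs.
ΣQ_DR = 740.0 cfs.
With Δt = 1 h = 3600 s, V = ΣQ_DR · Δt = 740.0 × 3600 = 2.66 × 10^6 ft³ = 61.2 acre-ft.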